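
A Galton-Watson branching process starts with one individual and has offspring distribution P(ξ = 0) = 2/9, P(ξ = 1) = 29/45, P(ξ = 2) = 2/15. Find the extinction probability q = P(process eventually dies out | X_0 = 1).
q = 1

Mean offspring μ = 0·2/9 + 1·29/45 + 2·2/15 = 41/45 ≤ 1. For μ ≤ 1 with offspring not concentrated at 1, the Galton-Watson process goes extinct almost surely, so q = 1.
(Algebraic check: The pgf is f(s) = 2/9 + 29/45·s + 2/15·s². The extinction probability q is the smallest fixed point of f in [0, 1]. Setting s = f(s):
  2/15·s² + (29/45 − 1)·s + 2/9 = 0
  2/15·s² − (2/9 + 2/15)·s + 2/9 = 0
which factors as (s − 1)·(2/15·s − 2/9) = 0, giving roots s = 1 and s = (2/9)/(2/15) = 5/3. Since 5/3 ≥ 1, the smallest root in [0, 1] is s = 1.)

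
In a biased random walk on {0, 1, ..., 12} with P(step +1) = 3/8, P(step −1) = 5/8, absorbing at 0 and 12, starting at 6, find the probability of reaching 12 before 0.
P(hit 12 before 0) = (1 − (5/3)^6) / (1 − (5/3)^12) = 729/16354

Let u_k denote P(reach 12 before 0 | start at k). Boundary: u_0 = 0, u_12 = 1. Recurrence: u_k = 3/8·u_{k+1} + 5/8·u_{k-1} for 1 ≤ k ≤ 11. Try u_k = A + B·r^k with r = q/p = (5/8)/(3/8) = 5/3. Substitution satisfies the recurrence; boundary conditions give:
  u_k = (1 − r^k) / (1 − r^N) = (1 − (5/3)^6) / (1 − (5/3)^12) = 729/16354.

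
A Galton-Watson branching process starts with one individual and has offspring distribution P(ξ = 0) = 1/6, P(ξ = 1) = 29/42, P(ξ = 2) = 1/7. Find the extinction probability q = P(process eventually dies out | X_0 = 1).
q = 1

Mean offspring μ = 0·1/6 + 1·29/42 + 2·1/7 = 41/42 ≤ 1. For μ ≤ 1 with offspring not concentrated at 1, the Galton-Watson process goes extinct almost surely, so q = 1.
(Algebraic check: The pgf is f(s) = 1/6 + 29/42·s + 1/7·s². The extinction probability q is the smallest fixed point of f in [0, 1]. Setting s = f(s):
  1/7·s² + (29/42 − 1)·s + 1/6 = 0
  1/7·s² − (1/6 + 1/7)·s + 1/6 = 0
which factors as (s − 1)·(1/7·s − 1/6) = 0, giving roots s = 1 and s = (1/6)/(1/7) = 7/6. Since 7/6 ≥ 1, the smallest root in [0, 1] is s = 1.)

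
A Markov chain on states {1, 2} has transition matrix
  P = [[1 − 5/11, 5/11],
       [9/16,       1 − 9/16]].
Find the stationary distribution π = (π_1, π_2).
π_1 = 99/179, π_2 = 80/179

Solve πP = π with π_1 + π_2 = 1. From πP = π: π_1 · (1 − 5/11) + π_2 · 9/16 = π_1 ⇒ π_2 · 9/16 = π_1 · 5/11 ⇒ π_2/π_1 = (5/11)/(9/16) = 80/99. Together with π_1 + π_2 = 1:
  π_1 = (9/16)/(5/11 + 9/16) = (9/16)/(179/176) = 99/179,
  π_2 = (5/11)/(5/11 + 9/16) = (5/11)/(179/176) = 80/179.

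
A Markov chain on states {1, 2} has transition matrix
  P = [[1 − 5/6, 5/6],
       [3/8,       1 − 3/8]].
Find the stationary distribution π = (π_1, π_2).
π_1 = 9/29, π_2 = 20/29

Solve πP = π with π_1 + π_2 = 1. From πP = π: π_1 · (1 − 5/6) + π_2 · 3/8 = π_1 ⇒ π_2 · 3/8 = π_1 · 5/6 ⇒ π_2/π_1 = (5/6)/(3/8) = 20/9. Together with π_1 + π_2 = 1:
  π_1 = (3/8)/(5/6 + 3/8) = (3/8)/(29/24) = 9/29,
  π_2 = (5/6)/(5/6 + 3/8) = (5/6)/(29/24) = 20/29.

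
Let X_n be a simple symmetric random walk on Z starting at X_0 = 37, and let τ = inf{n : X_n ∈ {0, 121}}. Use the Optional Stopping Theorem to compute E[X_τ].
E[X_τ] = 37

X_n is a martingale and τ is a bounded-mean stopping time (indeed τ is finite a.s. with bounded expectation since the walk is in a bounded region). By the OST, E[X_τ] = E[X_0] = 37. Equivalently: E[X_τ] = 121 · P(hit 121 first) + 0 · P(hit 0 first) = 121 · (37/121) = 37.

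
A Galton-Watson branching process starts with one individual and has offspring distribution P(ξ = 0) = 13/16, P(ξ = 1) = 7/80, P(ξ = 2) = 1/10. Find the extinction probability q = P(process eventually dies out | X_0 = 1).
q = 1

Mean offspring μ = 0·13/16 + 1·7/80 + 2·1/10 = 23/80 ≤ 1. For μ ≤ 1 with offspring not concentrated at 1, the Galton-Watson process goes extinct almost surely, so q = 1.
(Algebraic check: The pgf is f(s) = 13/16 + 7/80·s + 1/10·s². The extinction probability q is the smallest fixed point of f in [0, 1]. Setting s = f(s):
  1/10·s² + (7/80 − 1)·s + 13/16 = 0
  1/10·s² − (13/16 + 1/10)·s + 13/16 = 0
which factors as (s − 1)·(1/10·s − 13/16) = 0, giving roots s = 1 and s = (13/16)/(1/10) = 65/8. Since 65/8 ≥ 1, the smallest root in [0, 1] is s = 1.)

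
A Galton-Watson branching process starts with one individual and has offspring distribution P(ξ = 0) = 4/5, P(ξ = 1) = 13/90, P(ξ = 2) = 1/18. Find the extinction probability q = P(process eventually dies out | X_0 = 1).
q = 1

Mean offspring μ = 0·4/5 + 1·13/90 + 2·1/18 = 23/90 ≤ 1. For μ ≤ 1 with offspring not concentrated at 1, the Galton-Watson process goes extinct almost surely, so q = 1.
(Algebraic check: The pgf is f(s) = 4/5 + 13/90·s + 1/18·s². The extinction probability q is the smallest fixed point of f in [0, 1]. Setting s = f(s):
  1/18·s² + (13/90 − 1)·s + 4/5 = 0
  1/18·s² − (4/5 + 1/18)·s + 4/5 = 0
which factors as (s − 1)·(1/18·s − 4/5) = 0, giving roots s = 1 and s = (4/5)/(1/18) = 72/5. Since 72/5 ≥ 1, the smallest root in [0, 1] is s = 1.)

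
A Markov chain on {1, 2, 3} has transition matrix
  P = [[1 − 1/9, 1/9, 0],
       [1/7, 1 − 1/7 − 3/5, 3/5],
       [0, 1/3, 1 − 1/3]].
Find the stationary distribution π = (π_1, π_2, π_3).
π = (45/143, 35/143, 63/143)

This is a birth-death chain on three states, which satisfies detailed balance: π_1 · P_{12} = π_2 · P_{21} and π_2 · P_{23} = π_3 · P_{32}.
From π_1 · 1/9 = π_2 · 1/7: π_2/π_1 = (1/9)/(1/7) = 7/9.
From π_2 · 3/5 = π_3 · 1/3: π_3/π_2 = (3/5)/(1/3) = 9/5.
Take π_1 proportional to 1; then unnormalized π = (1, 7/9, 7/5). Normalize by dividing by the sum 143/45:
  π = (45/143, 35/143, 63/143).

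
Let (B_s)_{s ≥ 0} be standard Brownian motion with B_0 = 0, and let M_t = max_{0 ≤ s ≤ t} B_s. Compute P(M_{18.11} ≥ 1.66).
P(M_{18.11} ≥ 1.66) = 2·P(B_{18.11} ≥ 1.66) = 2(1 − Φ(1.66/√18.11)) ≈ 0.6965

By the reflection principle for Brownian motion, P(M_t ≥ a) = 2 · P(B_t ≥ a) for a ≥ 0. Since B_t ~ N(0, t), P(B_t ≥ 1.66) = 1 − Φ(1.66/√t) = 1 − Φ(1.66/√18.11) = 1 − Φ(0.3901). So
  P(M_{18.11} ≥ 1.66) = 2(1 − Φ(0.3901)) ≈ 0.6965.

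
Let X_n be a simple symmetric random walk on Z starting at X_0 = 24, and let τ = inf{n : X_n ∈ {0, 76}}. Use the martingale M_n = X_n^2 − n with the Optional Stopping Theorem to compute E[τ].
E[τ] = 1248

M_n = X_n^2 − n is a martingale (since E[X_{n+1}^2 | F_n] = X_n^2 + 1). By OST (τ has finite mean in a bounded region), E[M_τ] = E[M_0] = X_0^2 − 0 = 24^2 = 576. Also E[M_τ] = E[X_τ^2] − E[τ]. The walk exits at 0 or 76, with P(hit 76 first) = 24/76, so E[X_τ^2] = 76^2 · 24/76 + 0 = 1824. Thus E[τ] = E[X_τ^2] − E[M_τ] = 1824 − 576 = 1248 = 24(76 − 24) = 1248.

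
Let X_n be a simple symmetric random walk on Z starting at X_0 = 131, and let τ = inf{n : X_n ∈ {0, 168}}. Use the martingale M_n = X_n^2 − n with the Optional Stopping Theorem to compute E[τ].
E[τ] = 4847

M_n = X_n^2 − n is a martingale (since E[X_{n+1}^2 | F_n] = X_n^2 + 1). By OST (τ has finite mean in a bounded region), E[M_τ] = E[M_0] = X_0^2 − 0 = 131^2 = 17161. Also E[M_τ] = E[X_τ^2] − E[τ]. The walk exits at 0 or 168, with P(hit 168 first) = 131/168, so E[X_τ^2] = 168^2 · 131/168 + 0 = 22008. Thus E[τ] = E[X_τ^2] − E[M_τ] = 22008 − 17161 = 4847 = 131(168 − 131) = 4847.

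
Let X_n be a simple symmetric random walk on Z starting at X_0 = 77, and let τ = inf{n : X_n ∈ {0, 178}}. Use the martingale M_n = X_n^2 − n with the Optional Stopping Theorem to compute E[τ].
E[τ] = 7777

M_n = X_n^2 − n is a martingale (since E[X_{n+1}^2 | F_n] = X_n^2 + 1). By OST (τ has finite mean in a bounded region), E[M_τ] = E[M_0] = X_0^2 − 0 = 77^2 = 5929. Also E[M_τ] = E[X_τ^2] − E[τ]. The walk exits at 0 or 178, with P(hit 178 first) = 77/178, so E[X_τ^2] = 178^2 · 77/178 + 0 = 13706. Thus E[τ] = E[X_τ^2] − E[M_τ] = 13706 − 5929 = 7777 = 77(178 − 77) = 7777.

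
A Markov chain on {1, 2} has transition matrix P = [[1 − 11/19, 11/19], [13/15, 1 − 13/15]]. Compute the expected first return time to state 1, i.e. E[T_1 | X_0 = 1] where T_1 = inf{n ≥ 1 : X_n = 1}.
E[T_1 | X_0 = 1] = 1/π_1 = 412/247

For an irreducible recurrent Markov chain with stationary distribution π, E[T_i | X_0 = i] = 1/π_i (Kac's formula). Here π_1 = (13/15)/(11/19 + 13/15) = (13/15)/(412/285) = 247/412, so E[T_1 | X_0 = 1] = 1/π_1 = (11/19 + 13/15)/(13/15) = (412/285)/(13/15) = 412/247.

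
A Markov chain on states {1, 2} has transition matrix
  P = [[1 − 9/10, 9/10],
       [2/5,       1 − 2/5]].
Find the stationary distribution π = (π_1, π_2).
π_1 = 4/13, π_2 = 9/13

Solve πP = π with π_1 + π_2 = 1. From πP = π: π_1 · (1 − 9/10) + π_2 · 2/5 = π_1 ⇒ π_2 · 2/5 = π_1 · 9/10 ⇒ π_2/π_1 = (9/10)/(2/5) = 9/4. Together with π_1 + π_2 = 1:
  π_1 = (2/5)/(9/10 + 2/5) = (2/5)/(13/10) = 4/13,
  π_2 = (9/10)/(9/10 + 2/5) = (9/10)/(13/10) = 9/13.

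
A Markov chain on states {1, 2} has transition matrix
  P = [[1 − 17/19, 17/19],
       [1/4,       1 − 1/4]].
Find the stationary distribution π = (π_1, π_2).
π_1 = 19/87, π_2 = 68/87

Solve πP = π with π_1 + π_2 = 1. From πP = π: π_1 · (1 − 17/19) + π_2 · 1/4 = π_1 ⇒ π_2 · 1/4 = π_1 · 17/19 ⇒ π_2/π_1 = (17/19)/(1/4) = 68/19. Together with π_1 + π_2 = 1:
  π_1 = (1/4)/(17/19 + 1/4) = (1/4)/(87/76) = 19/87,
  π_2 = (17/19)/(17/19 + 1/4) = (17/19)/(87/76) = 68/87.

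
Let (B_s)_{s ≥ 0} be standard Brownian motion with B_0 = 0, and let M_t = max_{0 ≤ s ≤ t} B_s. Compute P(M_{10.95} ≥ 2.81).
P(M_{10.95} ≥ 2.81) = 2·P(B_{10.95} ≥ 2.81) = 2(1 − Φ(2.81/√10.95)) ≈ 0.3958

By the reflection principle for Brownian motion, P(M_t ≥ a) = 2 · P(B_t ≥ a) for a ≥ 0. Since B_t ~ N(0, t), P(B_t ≥ 2.81) = 1 − Φ(2.81/√t) = 1 − Φ(2.81/√10.95) = 1 − Φ(0.8492). So
  P(M_{10.95} ≥ 2.81) = 2(1 − Φ(0.8492)) ≈ 0.3958.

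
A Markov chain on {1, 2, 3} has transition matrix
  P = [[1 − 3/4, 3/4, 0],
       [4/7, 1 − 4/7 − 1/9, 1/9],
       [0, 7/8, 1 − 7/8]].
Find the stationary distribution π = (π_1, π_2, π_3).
π = (48/119, 9/17, 8/119)

This is a birth-death chain on three states, which satisfies detailed balance: π_1 · P_{12} = π_2 · P_{21} and π_2 · P_{23} = π_3 · P_{32}.
From π_1 · 3/4 = π_2 · 4/7: π_2/π_1 = (3/4)/(4/7) = 21/16.
From π_2 · 1/9 = π_3 · 7/8: π_3/π_2 = (1/9)/(7/8) = 8/63.
Take π_1 proportional to 1; then unnormalized π = (1, 21/16, 1/6). Normalize by dividing by the sum 119/48:
  π = (48/119, 9/17, 8/119).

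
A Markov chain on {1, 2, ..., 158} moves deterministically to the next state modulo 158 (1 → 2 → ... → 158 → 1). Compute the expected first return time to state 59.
E[T_59 | X_0 = 59] = 158

The chain cycles deterministically, so starting at state 59 it returns in exactly 158 steps. Equivalently, the stationary distribution is uniform π_j = 1/158 for every state j, so by Kac's formula E[T_59] = 1/π_59 = 158.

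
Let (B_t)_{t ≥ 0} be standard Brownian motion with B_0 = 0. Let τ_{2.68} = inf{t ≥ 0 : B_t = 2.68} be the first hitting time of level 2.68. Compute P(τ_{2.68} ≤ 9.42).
P(τ_{2.68} ≤ 9.42) = 2(1 − Φ(2.68/√9.42)) = 2(1 − Φ(0.8732)) ≈ 0.3826

By the reflection principle for standard BM, P(τ_b ≤ t) = 2 · P(B_t ≥ b). Since B_t ~ N(0, t), P(B_t ≥ 2.68) = 1 − Φ(2.68/√t) = 1 − Φ(2.68/√9.42) = 1 − Φ(0.8732) ≈ 0.19128. Doubling: P(τ_{2.68} ≤ 9.42) ≈ 2 · 0.19128 = 0.38256 ≈ 0.3826.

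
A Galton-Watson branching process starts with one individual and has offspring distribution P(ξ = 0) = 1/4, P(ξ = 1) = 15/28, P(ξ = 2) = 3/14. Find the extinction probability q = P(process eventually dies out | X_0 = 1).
q = 1

Mean offspring μ = 0·1/4 + 1·15/28 + 2·3/14 = 27/28 ≤ 1. For μ ≤ 1 with offspring not concentrated at 1, the Galton-Watson process goes extinct almost surely, so q = 1.
(Algebraic check: The pgf is f(s) = 1/4 + 15/28·s + 3/14·s². The extinction probability q is the smallest fixed point of f in [0, 1]. Setting s = f(s):
  3/14·s² + (15/28 − 1)·s + 1/4 = 0
  3/14·s² − (1/4 + 3/14)·s + 1/4 = 0
which factors as (s − 1)·(3/14·s − 1/4) = 0, giving roots s = 1 and s = (1/4)/(3/14) = 7/6. Since 7/6 ≥ 1, the smallest root in [0, 1] is s = 1.)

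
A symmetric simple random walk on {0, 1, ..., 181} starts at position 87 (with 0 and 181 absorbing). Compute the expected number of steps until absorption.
E[τ | X_0 = 87] = 8178

Let v_k = E[τ | X_0 = k]. Boundary: v_0 = v_181 = 0. Recurrence: v_k = 1 + (v_{k-1} + v_{k+1})/2 for 1 ≤ k ≤ 180. The particular solution to v_k − (v_{k-1} + v_{k+1})/2 = 1 is v_k = −k^2. Adding homogeneous solution A + B k and matching boundaries gives v_k = k (181 − k). Substituting k = 87: v_87 = 87 · 94 = 8178.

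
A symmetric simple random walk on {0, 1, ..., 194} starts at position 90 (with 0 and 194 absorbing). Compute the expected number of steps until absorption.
E[τ | X_0 = 90] = 9360

Let v_k = E[τ | X_0 = k]. Boundary: v_0 = v_194 = 0. Recurrence: v_k = 1 + (v_{k-1} + v_{k+1})/2 for 1 ≤ k ≤ 193. The particular solution to v_k − (v_{k-1} + v_{k+1})/2 = 1 is v_k = −k^2. Adding homogeneous solution A + B k and matching boundaries gives v_k = k (194 − k). Substituting k = 90: v_90 = 90 · 104 = 9360.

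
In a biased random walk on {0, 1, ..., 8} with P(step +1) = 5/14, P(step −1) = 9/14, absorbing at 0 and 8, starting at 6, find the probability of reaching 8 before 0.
P(hit 8 before 0) = (1 − (9/5)^6) / (1 − (9/5)^8) = 230275/761716

Let u_k denote P(reach 8 before 0 | start at k). Boundary: u_0 = 0, u_8 = 1. Recurrence: u_k = 5/14·u_{k+1} + 9/14·u_{k-1} for 1 ≤ k ≤ 7. Try u_k = A + B·r^k with r = q/p = (9/14)/(5/14) = 9/5. Substitution satisfies the recurrence; boundary conditions give:
  u_k = (1 − r^k) / (1 − r^N) = (1 − (9/5)^6) / (1 − (9/5)^8) = 230275/761716.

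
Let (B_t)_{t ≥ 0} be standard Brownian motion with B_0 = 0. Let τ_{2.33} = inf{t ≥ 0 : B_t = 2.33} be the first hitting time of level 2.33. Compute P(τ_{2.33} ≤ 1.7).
P(τ_{2.33} ≤ 1.7) = 2(1 − Φ(2.33/√1.7)) = 2(1 − Φ(1.7870)) ≈ 0.0739

By the reflection principle for standard BM, P(τ_b ≤ t) = 2 · P(B_t ≥ b). Since B_t ~ N(0, t), P(B_t ≥ 2.33) = 1 − Φ(2.33/√t) = 1 − Φ(2.33/√1.7) = 1 − Φ(1.7870) ≈ 0.03697. Doubling: P(τ_{2.33} ≤ 1.7) ≈ 2 · 0.03697 = 0.07394 ≈ 0.0739.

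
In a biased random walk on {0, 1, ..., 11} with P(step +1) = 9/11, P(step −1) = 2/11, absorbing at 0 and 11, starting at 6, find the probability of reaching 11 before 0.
P(hit 11 before 0) = (1 − (2/9)^6) / (1 − (2/9)^11) = 4482468639/4483008223

Let u_k denote P(reach 11 before 0 | start at k). Boundary: u_0 = 0, u_11 = 1. Recurrence: u_k = 9/11·u_{k+1} + 2/11·u_{k-1} for 1 ≤ k ≤ 10. Try u_k = A + B·r^k with r = q/p = (2/11)/(9/11) = 2/9. Substitution satisfies the recurrence; boundary conditions give:
  u_k = (1 − r^k) / (1 − r^N) = (1 − (2/9)^6) / (1 − (2/9)^11) = 4482468639/4483008223.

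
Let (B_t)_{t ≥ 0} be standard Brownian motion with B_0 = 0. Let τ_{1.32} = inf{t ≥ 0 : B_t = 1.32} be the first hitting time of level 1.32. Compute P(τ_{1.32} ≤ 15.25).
P(τ_{1.32} ≤ 15.25) = 2(1 − Φ(1.32/√15.25)) = 2(1 − Φ(0.3380)) ≈ 0.7354

By the reflection principle for standard BM, P(τ_b ≤ t) = 2 · P(B_t ≥ b). Since B_t ~ N(0, t), P(B_t ≥ 1.32) = 1 − Φ(1.32/√t) = 1 − Φ(1.32/√15.25) = 1 − Φ(0.3380) ≈ 0.36768. Doubling: P(τ_{1.32} ≤ 15.25) ≈ 2 · 0.36768 = 0.73536 ≈ 0.7354.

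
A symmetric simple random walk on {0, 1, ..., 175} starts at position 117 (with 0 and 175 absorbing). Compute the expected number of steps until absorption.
E[τ | X_0 = 117] = 6786

Let v_k = E[τ | X_0 = k]. Boundary: v_0 = v_175 = 0. Recurrence: v_k = 1 + (v_{k-1} + v_{k+1})/2 for 1 ≤ k ≤ 174. The particular solution to v_k − (v_{k-1} + v_{k+1})/2 = 1 is v_k = −k^2. Adding homogeneous solution A + B k and matching boundaries gives v_k = k (175 − k). Substituting k = 117: v_117 = 117 · 58 = 6786.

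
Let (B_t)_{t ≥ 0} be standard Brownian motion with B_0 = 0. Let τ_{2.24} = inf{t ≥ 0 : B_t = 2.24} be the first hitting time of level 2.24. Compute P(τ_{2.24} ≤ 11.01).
P(τ_{2.24} ≤ 11.01) = 2(1 − Φ(2.24/√11.01)) = 2(1 − Φ(0.6751)) ≈ 0.4996

By the reflection principle for standard BM, P(τ_b ≤ t) = 2 · P(B_t ≥ b). Since B_t ~ N(0, t), P(B_t ≥ 2.24) = 1 − Φ(2.24/√t) = 1 − Φ(2.24/√11.01) = 1 − Φ(0.6751) ≈ 0.24981. Doubling: P(τ_{2.24} ≤ 11.01) ≈ 2 · 0.24981 = 0.49962 ≈ 0.4996.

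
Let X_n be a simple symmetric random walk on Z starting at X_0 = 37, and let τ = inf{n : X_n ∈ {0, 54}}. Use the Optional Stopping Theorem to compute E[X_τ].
E[X_τ] = 37

X_n is a martingale and τ is a bounded-mean stopping time (indeed τ is finite a.s. with bounded expectation since the walk is in a bounded region). By the OST, E[X_τ] = E[X_0] = 37. Equivalently: E[X_τ] = 54 · P(hit 54 first) + 0 · P(hit 0 first) = 54 · (37/54) = 37.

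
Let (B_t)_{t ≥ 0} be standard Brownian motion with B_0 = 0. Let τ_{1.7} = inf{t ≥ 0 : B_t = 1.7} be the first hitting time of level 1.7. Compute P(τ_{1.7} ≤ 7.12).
P(τ_{1.7} ≤ 7.12) = 2(1 − Φ(1.7/√7.12)) = 2(1 − Φ(0.6371)) ≈ 0.5241

By the reflection principle for standard BM, P(τ_b ≤ t) = 2 · P(B_t ≥ b). Since B_t ~ N(0, t), P(B_t ≥ 1.7) = 1 − Φ(1.7/√t) = 1 − Φ(1.7/√7.12) = 1 − Φ(0.6371) ≈ 0.26203. Doubling: P(τ_{1.7} ≤ 7.12) ≈ 2 · 0.26203 = 0.52406 ≈ 0.5241.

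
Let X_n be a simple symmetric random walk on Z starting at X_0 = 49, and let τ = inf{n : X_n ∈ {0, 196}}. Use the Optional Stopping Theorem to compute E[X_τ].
E[X_τ] = 49

X_n is a martingale and τ is a bounded-mean stopping time (indeed τ is finite a.s. with bounded expectation since the walk is in a bounded region). By the OST, E[X_τ] = E[X_0] = 49. Equivalently: E[X_τ] = 196 · P(hit 196 first) + 0 · P(hit 0 first) = 196 · (49/196) = 49.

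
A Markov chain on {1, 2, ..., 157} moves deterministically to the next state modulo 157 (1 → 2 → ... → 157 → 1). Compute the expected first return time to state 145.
E[T_145 | X_0 = 145] = 157

The chain cycles deterministically, so starting at state 145 it returns in exactly 157 steps. Equivalently, the stationary distribution is uniform π_j = 1/157 for every state j, so by Kac's formula E[T_145] = 1/π_145 = 157.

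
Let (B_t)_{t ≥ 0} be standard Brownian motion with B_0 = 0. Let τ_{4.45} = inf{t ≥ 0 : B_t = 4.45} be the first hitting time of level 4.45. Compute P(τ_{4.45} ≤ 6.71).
P(τ_{4.45} ≤ 6.71) = 2(1 − Φ(4.45/√6.71)) = 2(1 − Φ(1.7179)) ≈ 0.0858

By the reflection principle for standard BM, P(τ_b ≤ t) = 2 · P(B_t ≥ b). Since B_t ~ N(0, t), P(B_t ≥ 4.45) = 1 − Φ(4.45/√t) = 1 − Φ(4.45/√6.71) = 1 − Φ(1.7179) ≈ 0.04291. Doubling: P(τ_{4.45} ≤ 6.71) ≈ 2 · 0.04291 = 0.08582 ≈ 0.0858.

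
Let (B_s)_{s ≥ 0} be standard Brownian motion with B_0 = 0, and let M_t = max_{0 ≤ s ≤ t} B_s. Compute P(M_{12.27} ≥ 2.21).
P(M_{12.27} ≥ 2.21) = 2·P(B_{12.27} ≥ 2.21) = 2(1 − Φ(2.21/√12.27)) ≈ 0.5281

By the reflection principle for Brownian motion, P(M_t ≥ a) = 2 · P(B_t ≥ a) for a ≥ 0. Since B_t ~ N(0, t), P(B_t ≥ 2.21) = 1 − Φ(2.21/√t) = 1 − Φ(2.21/√12.27) = 1 − Φ(0.6309). So
  P(M_{12.27} ≥ 2.21) = 2(1 − Φ(0.6309)) ≈ 0.5281.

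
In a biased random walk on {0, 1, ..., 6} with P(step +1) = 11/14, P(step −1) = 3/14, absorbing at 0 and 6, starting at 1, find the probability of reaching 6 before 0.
P(hit 6 before 0) = (1 − (3/11)^1) / (1 − (3/11)^6) = 161051/221354

Let u_k denote P(reach 6 before 0 | start at k). Boundary: u_0 = 0, u_6 = 1. Recurrence: u_k = 11/14·u_{k+1} + 3/14·u_{k-1} for 1 ≤ k ≤ 5. Try u_k = A + B·r^k with r = q/p = (3/14)/(11/14) = 3/11. Substitution satisfies the recurrence; boundary conditions give:
  u_k = (1 − r^k) / (1 − r^N) = (1 − (3/11)^1) / (1 − (3/11)^6) = 161051/221354.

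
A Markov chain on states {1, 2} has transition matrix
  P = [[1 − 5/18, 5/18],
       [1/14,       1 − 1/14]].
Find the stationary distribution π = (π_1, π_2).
π_1 = 9/44, π_2 = 35/44

Solve πP = π with π_1 + π_2 = 1. From πP = π: π_1 · (1 − 5/18) + π_2 · 1/14 = π_1 ⇒ π_2 · 1/14 = π_1 · 5/18 ⇒ π_2/π_1 = (5/18)/(1/14) = 35/9. Together with π_1 + π_2 = 1:
  π_1 = (1/14)/(5/18 + 1/14) = (1/14)/(22/63) = 9/44,
  π_2 = (5/18)/(5/18 + 1/14) = (5/18)/(22/63) = 35/44.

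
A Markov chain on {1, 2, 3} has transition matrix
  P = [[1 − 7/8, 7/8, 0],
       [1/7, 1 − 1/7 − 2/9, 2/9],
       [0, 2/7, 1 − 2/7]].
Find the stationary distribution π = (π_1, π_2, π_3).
π = (9/107, 441/856, 343/856)

This is a birth-death chain on three states, which satisfies detailed balance: π_1 · P_{12} = π_2 · P_{21} and π_2 · P_{23} = π_3 · P_{32}.
From π_1 · 7/8 = π_2 · 1/7: π_2/π_1 = (7/8)/(1/7) = 49/8.
From π_2 · 2/9 = π_3 · 2/7: π_3/π_2 = (2/9)/(2/7) = 7/9.
Take π_1 proportional to 1; then unnormalized π = (1, 49/8, 343/72). Normalize by dividing by the sum 107/9:
  π = (9/107, 441/856, 343/856).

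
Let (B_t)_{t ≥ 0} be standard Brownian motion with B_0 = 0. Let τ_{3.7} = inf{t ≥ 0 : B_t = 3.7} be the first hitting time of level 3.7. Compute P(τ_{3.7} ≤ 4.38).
P(τ_{3.7} ≤ 4.38) = 2(1 − Φ(3.7/√4.38)) = 2(1 − Φ(1.7679)) ≈ 0.0771

By the reflection principle for standard BM, P(τ_b ≤ t) = 2 · P(B_t ≥ b). Since B_t ~ N(0, t), P(B_t ≥ 3.7) = 1 − Φ(3.7/√t) = 1 − Φ(3.7/√4.38) = 1 − Φ(1.7679) ≈ 0.03854. Doubling: P(τ_{3.7} ≤ 4.38) ≈ 2 · 0.03854 = 0.07708 ≈ 0.0771.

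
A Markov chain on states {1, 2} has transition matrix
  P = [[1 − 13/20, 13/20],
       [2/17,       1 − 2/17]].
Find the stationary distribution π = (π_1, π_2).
π_1 = 40/261, π_2 = 221/261

Solve πP = π with π_1 + π_2 = 1. From πP = π: π_1 · (1 − 13/20) + π_2 · 2/17 = π_1 ⇒ π_2 · 2/17 = π_1 · 13/20 ⇒ π_2/π_1 = (13/20)/(2/17) = 221/40. Together with π_1 + π_2 = 1:
  π_1 = (2/17)/(13/20 + 2/17) = (2/17)/(261/340) = 40/261,
  π_2 = (13/20)/(13/20 + 2/17) = (13/20)/(261/340) = 221/261.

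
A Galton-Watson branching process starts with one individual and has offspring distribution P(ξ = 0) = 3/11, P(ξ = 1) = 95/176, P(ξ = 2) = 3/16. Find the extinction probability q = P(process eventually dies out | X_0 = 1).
q = 1

Mean offspring μ = 0·3/11 + 1·95/176 + 2·3/16 = 161/176 ≤ 1. For μ ≤ 1 with offspring not concentrated at 1, the Galton-Watson process goes extinct almost surely, so q = 1.
(Algebraic check: The pgf is f(s) = 3/11 + 95/176·s + 3/16·s². The extinction probability q is the smallest fixed point of f in [0, 1]. Setting s = f(s):
  3/16·s² + (95/176 − 1)·s + 3/11 = 0
  3/16·s² − (3/11 + 3/16)·s + 3/11 = 0
which factors as (s − 1)·(3/16·s − 3/11) = 0, giving roots s = 1 and s = (3/11)/(3/16) = 16/11. Since 16/11 ≥ 1, the smallest root in [0, 1] is s = 1.)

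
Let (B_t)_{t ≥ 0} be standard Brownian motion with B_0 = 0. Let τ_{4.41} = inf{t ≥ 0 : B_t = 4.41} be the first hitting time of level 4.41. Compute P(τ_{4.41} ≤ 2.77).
P(τ_{4.41} ≤ 2.77) = 2(1 − Φ(4.41/√2.77)) = 2(1 − Φ(2.6497)) ≈ 0.0081

By the reflection principle for standard BM, P(τ_b ≤ t) = 2 · P(B_t ≥ b). Since B_t ~ N(0, t), P(B_t ≥ 4.41) = 1 − Φ(4.41/√t) = 1 − Φ(4.41/√2.77) = 1 − Φ(2.6497) ≈ 0.00403. Doubling: P(τ_{4.41} ≤ 2.77) ≈ 2 · 0.00403 = 0.00806 ≈ 0.0081.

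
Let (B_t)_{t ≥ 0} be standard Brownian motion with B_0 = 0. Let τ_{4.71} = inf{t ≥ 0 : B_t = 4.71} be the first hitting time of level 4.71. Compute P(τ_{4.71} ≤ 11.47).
P(τ_{4.71} ≤ 11.47) = 2(1 − Φ(4.71/√11.47)) = 2(1 − Φ(1.3907)) ≈ 0.1643

By the reflection principle for standard BM, P(τ_b ≤ t) = 2 · P(B_t ≥ b). Since B_t ~ N(0, t), P(B_t ≥ 4.71) = 1 − Φ(4.71/√t) = 1 − Φ(4.71/√11.47) = 1 − Φ(1.3907) ≈ 0.08216. Doubling: P(τ_{4.71} ≤ 11.47) ≈ 2 · 0.08216 = 0.16432 ≈ 0.1643.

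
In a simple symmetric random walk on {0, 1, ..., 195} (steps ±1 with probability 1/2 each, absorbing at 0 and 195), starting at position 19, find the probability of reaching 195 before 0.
P(hit 195 before 0) = 19/195

Let u_k = P(hit 195 before 0 | start at k). Then u_0 = 0, u_195 = 1, and u_k = u_{k-1}/2 + u_{k+1}/2 for 1 ≤ k ≤ 194. This harmonic recurrence is solved by u_k = k/195, giving u_19 = 19/195.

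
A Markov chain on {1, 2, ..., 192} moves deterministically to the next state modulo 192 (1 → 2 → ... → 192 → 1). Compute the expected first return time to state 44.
E[T_44 | X_0 = 44] = 192

The chain cycles deterministically, so starting at state 44 it returns in exactly 192 steps. Equivalently, the stationary distribution is uniform π_j = 1/192 for every state j, so by Kac's formula E[T_44] = 1/π_44 = 192.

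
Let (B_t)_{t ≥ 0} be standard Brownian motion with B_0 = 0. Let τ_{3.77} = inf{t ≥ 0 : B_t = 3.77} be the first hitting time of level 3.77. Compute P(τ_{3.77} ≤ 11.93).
P(τ_{3.77} ≤ 11.93) = 2(1 − Φ(3.77/√11.93)) = 2(1 − Φ(1.0915)) ≈ 0.2751

By the reflection principle for standard BM, P(τ_b ≤ t) = 2 · P(B_t ≥ b). Since B_t ~ N(0, t), P(B_t ≥ 3.77) = 1 − Φ(3.77/√t) = 1 − Φ(3.77/√11.93) = 1 − Φ(1.0915) ≈ 0.13753. Doubling: P(τ_{3.77} ≤ 11.93) ≈ 2 · 0.13753 = 0.27506 ≈ 0.2751.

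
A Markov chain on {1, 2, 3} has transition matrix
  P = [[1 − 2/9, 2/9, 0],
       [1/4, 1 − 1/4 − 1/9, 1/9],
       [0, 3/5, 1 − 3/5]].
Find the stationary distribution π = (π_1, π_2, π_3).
π = (243/499, 216/499, 40/499)

This is a birth-death chain on three states, which satisfies detailed balance: π_1 · P_{12} = π_2 · P_{21} and π_2 · P_{23} = π_3 · P_{32}.
From π_1 · 2/9 = π_2 · 1/4: π_2/π_1 = (2/9)/(1/4) = 8/9.
From π_2 · 1/9 = π_3 · 3/5: π_3/π_2 = (1/9)/(3/5) = 5/27.
Take π_1 proportional to 1; then unnormalized π = (1, 8/9, 40/243). Normalize by dividing by the sum 499/243:
  π = (243/499, 216/499, 40/499).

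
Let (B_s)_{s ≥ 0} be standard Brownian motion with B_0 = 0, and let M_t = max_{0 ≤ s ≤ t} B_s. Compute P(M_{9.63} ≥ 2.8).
P(M_{9.63} ≥ 2.8) = 2·P(B_{9.63} ≥ 2.8) = 2(1 − Φ(2.8/√9.63)) ≈ 0.3669

By the reflection principle for Brownian motion, P(M_t ≥ a) = 2 · P(B_t ≥ a) for a ≥ 0. Since B_t ~ N(0, t), P(B_t ≥ 2.8) = 1 − Φ(2.8/√t) = 1 − Φ(2.8/√9.63) = 1 − Φ(0.9023). So
  P(M_{9.63} ≥ 2.8) = 2(1 − Φ(0.9023)) ≈ 0.3669.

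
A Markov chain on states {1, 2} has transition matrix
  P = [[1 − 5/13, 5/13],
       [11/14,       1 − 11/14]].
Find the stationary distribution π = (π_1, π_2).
π_1 = 143/213, π_2 = 70/213

Solve πP = π with π_1 + π_2 = 1. From πP = π: π_1 · (1 − 5/13) + π_2 · 11/14 = π_1 ⇒ π_2 · 11/14 = π_1 · 5/13 ⇒ π_2/π_1 = (5/13)/(11/14) = 70/143. Together with π_1 + π_2 = 1:
  π_1 = (11/14)/(5/13 + 11/14) = (11/14)/(213/182) = 143/213,
  π_2 = (5/13)/(5/13 + 11/14) = (5/13)/(213/182) = 70/213.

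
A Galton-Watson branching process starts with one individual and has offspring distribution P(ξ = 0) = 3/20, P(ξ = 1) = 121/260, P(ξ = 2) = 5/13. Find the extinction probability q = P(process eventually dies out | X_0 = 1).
q = 39/100

The pgf is f(s) = 3/20 + 121/260·s + 5/13·s². The extinction probability q is the smallest fixed point of f in [0, 1]. Setting s = f(s):
  5/13·s² + (121/260 − 1)·s + 3/20 = 0
  5/13·s² − (3/20 + 5/13)·s + 3/20 = 0
which factors as (s − 1)·(5/13·s − 3/20) = 0, giving roots s = 1 and s = (3/20)/(5/13) = 39/100.
Mean offspring μ = 121/260 + 2·5/13 = 321/260 > 1 (supercritical), so q < 1. The extinction probability is the smaller root: q = (3/20)/(5/13) = 39/100.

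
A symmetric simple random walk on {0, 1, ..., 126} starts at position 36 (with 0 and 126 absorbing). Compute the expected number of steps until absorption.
E[τ | X_0 = 36] = 3240

Let v_k = E[τ | X_0 = k]. Boundary: v_0 = v_126 = 0. Recurrence: v_k = 1 + (v_{k-1} + v_{k+1})/2 for 1 ≤ k ≤ 125. The particular solution to v_k − (v_{k-1} + v_{k+1})/2 = 1 is v_k = −k^2. Adding homogeneous solution A + B k and matching boundaries gives v_k = k (126 − k). Substituting k = 36: v_36 = 36 · 90 = 3240.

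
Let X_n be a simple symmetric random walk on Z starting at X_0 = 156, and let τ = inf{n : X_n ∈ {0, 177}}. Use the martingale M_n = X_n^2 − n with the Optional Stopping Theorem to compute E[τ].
E[τ] = 3276

M_n = X_n^2 − n is a martingale (since E[X_{n+1}^2 | F_n] = X_n^2 + 1). By OST (τ has finite mean in a bounded region), E[M_τ] = E[M_0] = X_0^2 − 0 = 156^2 = 24336. Also E[M_τ] = E[X_τ^2] − E[τ]. The walk exits at 0 or 177, with P(hit 177 first) = 156/177, so E[X_τ^2] = 177^2 · 156/177 + 0 = 27612. Thus E[τ] = E[X_τ^2] − E[M_τ] = 27612 − 24336 = 3276 = 156(177 − 156) = 3276.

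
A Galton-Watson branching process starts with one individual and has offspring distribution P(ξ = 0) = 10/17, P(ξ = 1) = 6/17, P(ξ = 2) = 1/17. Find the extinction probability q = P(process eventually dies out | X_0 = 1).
q = 1

Mean offspring μ = 0·10/17 + 1·6/17 + 2·1/17 = 8/17 ≤ 1. For μ ≤ 1 with offspring not concentrated at 1, the Galton-Watson process goes extinct almost surely, so q = 1.
(Algebraic check: The pgf is f(s) = 10/17 + 6/17·s + 1/17·s². The extinction probability q is the smallest fixed point of f in [0, 1]. Setting s = f(s):
  1/17·s² + (6/17 − 1)·s + 10/17 = 0
  1/17·s² − (10/17 + 1/17)·s + 10/17 = 0
which factors as (s − 1)·(1/17·s − 10/17) = 0, giving roots s = 1 and s = (10/17)/(1/17) = 10. Since 10 ≥ 1, the smallest root in [0, 1] is s = 1.)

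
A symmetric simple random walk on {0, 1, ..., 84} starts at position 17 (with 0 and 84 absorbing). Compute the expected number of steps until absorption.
E[τ | X_0 = 17] = 1139

Let v_k = E[τ | X_0 = k]. Boundary: v_0 = v_84 = 0. Recurrence: v_k = 1 + (v_{k-1} + v_{k+1})/2 for 1 ≤ k ≤ 83. The particular solution to v_k − (v_{k-1} + v_{k+1})/2 = 1 is v_k = −k^2. Adding homogeneous solution A + B k and matching boundaries gives v_k = k (84 − k). Substituting k = 17: v_17 = 17 · 67 = 1139.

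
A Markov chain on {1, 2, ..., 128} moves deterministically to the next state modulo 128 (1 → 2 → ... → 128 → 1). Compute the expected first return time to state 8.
E[T_8 | X_0 = 8] = 128

The chain cycles deterministically, so starting at state 8 it returns in exactly 128 steps. Equivalently, the stationary distribution is uniform π_j = 1/128 for every state j, so by Kac's formula E[T_8] = 1/π_8 = 128.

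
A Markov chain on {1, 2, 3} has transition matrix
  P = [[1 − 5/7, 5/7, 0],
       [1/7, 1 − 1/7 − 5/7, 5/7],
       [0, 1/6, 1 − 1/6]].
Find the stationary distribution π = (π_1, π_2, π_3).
π = (7/192, 35/192, 25/32)

This is a birth-death chain on three states, which satisfies detailed balance: π_1 · P_{12} = π_2 · P_{21} and π_2 · P_{23} = π_3 · P_{32}.
From π_1 · 5/7 = π_2 · 1/7: π_2/π_1 = (5/7)/(1/7) = 5.
From π_2 · 5/7 = π_3 · 1/6: π_3/π_2 = (5/7)/(1/6) = 30/7.
Take π_1 proportional to 1; then unnormalized π = (1, 5, 150/7). Normalize by dividing by the sum 192/7:
  π = (7/192, 35/192, 25/32).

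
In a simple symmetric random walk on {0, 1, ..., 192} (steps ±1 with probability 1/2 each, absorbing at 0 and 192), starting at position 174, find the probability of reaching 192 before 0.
P(hit 192 before 0) = 174/192 = 29/32

Let u_k = P(hit 192 before 0 | start at k). Then u_0 = 0, u_192 = 1, and u_k = u_{k-1}/2 + u_{k+1}/2 for 1 ≤ k ≤ 191. This harmonic recurrence is solved by u_k = k/192, giving u_174 = 174/192 = 29/32.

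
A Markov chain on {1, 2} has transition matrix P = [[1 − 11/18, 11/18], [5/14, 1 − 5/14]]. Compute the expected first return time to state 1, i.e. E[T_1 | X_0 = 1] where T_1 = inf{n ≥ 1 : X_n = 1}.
E[T_1 | X_0 = 1] = 1/π_1 = 122/45

For an irreducible recurrent Markov chain with stationary distribution π, E[T_i | X_0 = i] = 1/π_i (Kac's formula). Here π_1 = (5/14)/(11/18 + 5/14) = (5/14)/(61/63) = 45/122, so E[T_1 | X_0 = 1] = 1/π_1 = (11/18 + 5/14)/(5/14) = (61/63)/(5/14) = 122/45.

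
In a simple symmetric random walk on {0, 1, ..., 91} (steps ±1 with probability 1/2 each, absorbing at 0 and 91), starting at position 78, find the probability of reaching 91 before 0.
P(hit 91 before 0) = 78/91 = 6/7

Let u_k = P(hit 91 before 0 | start at k). Then u_0 = 0, u_91 = 1, and u_k = u_{k-1}/2 + u_{k+1}/2 for 1 ≤ k ≤ 90. This harmonic recurrence is solved by u_k = k/91, giving u_78 = 78/91 = 6/7.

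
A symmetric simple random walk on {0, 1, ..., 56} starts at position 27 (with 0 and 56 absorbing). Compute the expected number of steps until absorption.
E[τ | X_0 = 27] = 783

Let v_k = E[τ | X_0 = k]. Boundary: v_0 = v_56 = 0. Recurrence: v_k = 1 + (v_{k-1} + v_{k+1})/2 for 1 ≤ k ≤ 55. The particular solution to v_k − (v_{k-1} + v_{k+1})/2 = 1 is v_k = −k^2. Adding homogeneous solution A + B k and matching boundaries gives v_k = k (56 − k). Substituting k = 27: v_27 = 27 · 29 = 783.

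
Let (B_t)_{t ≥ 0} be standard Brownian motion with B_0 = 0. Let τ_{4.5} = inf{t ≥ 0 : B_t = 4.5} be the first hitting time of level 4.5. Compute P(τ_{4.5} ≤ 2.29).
P(τ_{4.5} ≤ 2.29) = 2(1 − Φ(4.5/√2.29)) = 2(1 − Φ(2.9737)) ≈ 0.0029

By the reflection principle for standard BM, P(τ_b ≤ t) = 2 · P(B_t ≥ b). Since B_t ~ N(0, t), P(B_t ≥ 4.5) = 1 − Φ(4.5/√t) = 1 − Φ(4.5/√2.29) = 1 − Φ(2.9737) ≈ 0.00147. Doubling: P(τ_{4.5} ≤ 2.29) ≈ 2 · 0.00147 = 0.00294 ≈ 0.0029.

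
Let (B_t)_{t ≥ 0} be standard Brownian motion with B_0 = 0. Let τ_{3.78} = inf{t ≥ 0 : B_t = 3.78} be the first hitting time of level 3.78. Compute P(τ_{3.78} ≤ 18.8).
P(τ_{3.78} ≤ 18.8) = 2(1 − Φ(3.78/√18.8)) = 2(1 − Φ(0.8718)) ≈ 0.3833

By the reflection principle for standard BM, P(τ_b ≤ t) = 2 · P(B_t ≥ b). Since B_t ~ N(0, t), P(B_t ≥ 3.78) = 1 − Φ(3.78/√t) = 1 − Φ(3.78/√18.8) = 1 − Φ(0.8718) ≈ 0.19166. Doubling: P(τ_{3.78} ≤ 18.8) ≈ 2 · 0.19166 = 0.38332 ≈ 0.3833.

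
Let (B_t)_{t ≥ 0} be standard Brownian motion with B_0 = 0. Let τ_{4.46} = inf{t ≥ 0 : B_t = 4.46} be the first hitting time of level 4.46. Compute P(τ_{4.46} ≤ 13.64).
P(τ_{4.46} ≤ 13.64) = 2(1 − Φ(4.46/√13.64)) = 2(1 − Φ(1.2076)) ≈ 0.2272

By the reflection principle for standard BM, P(τ_b ≤ t) = 2 · P(B_t ≥ b). Since B_t ~ N(0, t), P(B_t ≥ 4.46) = 1 − Φ(4.46/√t) = 1 − Φ(4.46/√13.64) = 1 − Φ(1.2076) ≈ 0.11360. Doubling: P(τ_{4.46} ≤ 13.64) ≈ 2 · 0.11360 = 0.22720 ≈ 0.2272.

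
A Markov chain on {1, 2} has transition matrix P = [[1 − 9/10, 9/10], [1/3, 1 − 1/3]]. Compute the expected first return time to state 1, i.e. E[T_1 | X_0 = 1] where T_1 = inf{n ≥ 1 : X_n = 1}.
E[T_1 | X_0 = 1] = 1/π_1 = 37/10

For an irreducible recurrent Markov chain with stationary distribution π, E[T_i | X_0 = i] = 1/π_i (Kac's formula). Here π_1 = (1/3)/(9/10 + 1/3) = (1/3)/(37/30) = 10/37, so E[T_1 | X_0 = 1] = 1/π_1 = (9/10 + 1/3)/(1/3) = (37/30)/(1/3) = 37/10.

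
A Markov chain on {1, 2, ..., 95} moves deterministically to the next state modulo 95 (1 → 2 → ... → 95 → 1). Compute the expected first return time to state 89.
E[T_89 | X_0 = 89] = 95

The chain cycles deterministically, so starting at state 89 it returns in exactly 95 steps. Equivalently, the stationary distribution is uniform π_j = 1/95 for every state j, so by Kac's formula E[T_89] = 1/π_89 = 95.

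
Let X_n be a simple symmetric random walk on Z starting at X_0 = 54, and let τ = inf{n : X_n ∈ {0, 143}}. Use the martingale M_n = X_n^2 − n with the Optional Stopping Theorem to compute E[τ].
E[τ] = 4806

M_n = X_n^2 − n is a martingale (since E[X_{n+1}^2 | F_n] = X_n^2 + 1). By OST (τ has finite mean in a bounded region), E[M_τ] = E[M_0] = X_0^2 − 0 = 54^2 = 2916. Also E[M_τ] = E[X_τ^2] − E[τ]. The walk exits at 0 or 143, with P(hit 143 first) = 54/143, so E[X_τ^2] = 143^2 · 54/143 + 0 = 7722. Thus E[τ] = E[X_τ^2] − E[M_τ] = 7722 − 2916 = 4806 = 54(143 − 54) = 4806.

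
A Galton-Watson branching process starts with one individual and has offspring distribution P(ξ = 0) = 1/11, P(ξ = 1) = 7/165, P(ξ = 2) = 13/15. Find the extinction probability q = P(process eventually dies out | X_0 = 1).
q = 15/143

The pgf is f(s) = 1/11 + 7/165·s + 13/15·s². The extinction probability q is the smallest fixed point of f in [0, 1]. Setting s = f(s):
  13/15·s² + (7/165 − 1)·s + 1/11 = 0
  13/15·s² − (1/11 + 13/15)·s + 1/11 = 0
which factors as (s − 1)·(13/15·s − 1/11) = 0, giving roots s = 1 and s = (1/11)/(13/15) = 15/143.
Mean offspring μ = 7/165 + 2·13/15 = 293/165 > 1 (supercritical), so q < 1. The extinction probability is the smaller root: q = (1/11)/(13/15) = 15/143.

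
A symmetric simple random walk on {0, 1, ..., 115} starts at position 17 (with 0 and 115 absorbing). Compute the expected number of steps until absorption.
E[τ | X_0 = 17] = 1666

Let v_k = E[τ | X_0 = k]. Boundary: v_0 = v_115 = 0. Recurrence: v_k = 1 + (v_{k-1} + v_{k+1})/2 for 1 ≤ k ≤ 114. The particular solution to v_k − (v_{k-1} + v_{k+1})/2 = 1 is v_k = −k^2. Adding homogeneous solution A + B k and matching boundaries gives v_k = k (115 − k). Substituting k = 17: v_17 = 17 · 98 = 1666.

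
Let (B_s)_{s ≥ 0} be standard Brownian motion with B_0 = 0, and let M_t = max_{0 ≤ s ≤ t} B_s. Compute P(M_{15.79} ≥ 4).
P(M_{15.79} ≥ 4) = 2·P(B_{15.79} ≥ 4) = 2(1 − Φ(4/√15.79)) ≈ 0.3141

By the reflection principle for Brownian motion, P(M_t ≥ a) = 2 · P(B_t ≥ a) for a ≥ 0. Since B_t ~ N(0, t), P(B_t ≥ 4) = 1 − Φ(4/√t) = 1 − Φ(4/√15.79) = 1 − Φ(1.0066). So
  P(M_{15.79} ≥ 4) = 2(1 − Φ(1.0066)) ≈ 0.3141.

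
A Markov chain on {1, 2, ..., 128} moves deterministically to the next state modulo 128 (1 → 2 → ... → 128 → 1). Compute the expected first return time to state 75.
E[T_75 | X_0 = 75] = 128

The chain cycles deterministically, so starting at state 75 it returns in exactly 128 steps. Equivalently, the stationary distribution is uniform π_j = 1/128 for every state j, so by Kac's formula E[T_75] = 1/π_75 = 128.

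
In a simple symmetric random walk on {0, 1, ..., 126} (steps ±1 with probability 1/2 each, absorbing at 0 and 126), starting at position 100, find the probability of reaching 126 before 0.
P(hit 126 before 0) = 100/126 = 50/63

Let u_k = P(hit 126 before 0 | start at k). Then u_0 = 0, u_126 = 1, and u_k = u_{k-1}/2 + u_{k+1}/2 for 1 ≤ k ≤ 125. This harmonic recurrence is solved by u_k = k/126, giving u_100 = 100/126 = 50/63.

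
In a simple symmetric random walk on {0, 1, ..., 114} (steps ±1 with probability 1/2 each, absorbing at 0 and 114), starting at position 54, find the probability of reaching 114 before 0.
P(hit 114 before 0) = 54/114 = 9/19

Let u_k = P(hit 114 before 0 | start at k). Then u_0 = 0, u_114 = 1, and u_k = u_{k-1}/2 + u_{k+1}/2 for 1 ≤ k ≤ 113. This harmonic recurrence is solved by u_k = k/114, giving u_54 = 54/114 = 9/19.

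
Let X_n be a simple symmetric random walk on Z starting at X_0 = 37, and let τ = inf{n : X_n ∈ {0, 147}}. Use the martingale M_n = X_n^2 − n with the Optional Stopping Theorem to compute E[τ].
E[τ] = 4070

M_n = X_n^2 − n is a martingale (since E[X_{n+1}^2 | F_n] = X_n^2 + 1). By OST (τ has finite mean in a bounded region), E[M_τ] = E[M_0] = X_0^2 − 0 = 37^2 = 1369. Also E[M_τ] = E[X_τ^2] − E[τ]. The walk exits at 0 or 147, with P(hit 147 first) = 37/147, so E[X_τ^2] = 147^2 · 37/147 + 0 = 5439. Thus E[τ] = E[X_τ^2] − E[M_τ] = 5439 − 1369 = 4070 = 37(147 − 37) = 4070.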